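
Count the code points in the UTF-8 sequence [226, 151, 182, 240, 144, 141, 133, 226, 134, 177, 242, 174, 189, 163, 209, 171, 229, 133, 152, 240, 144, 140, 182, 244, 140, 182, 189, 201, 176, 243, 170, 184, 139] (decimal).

10

Byte at offset 0: 0xE2 = 11100010 → 3-byte char (#1). Advance 3.
Byte at offset 3: 0xF0 = 11110000 → 4-byte char (#2). Advance 4.
Byte at offset 7: 0xE2 = 11100010 → 3-byte char (#3). Advance 3.
Byte at offset 10: 0xF2 = 11110010 → 4-byte char (#4). Advance 4.
Byte at offset 14: 0xD1 = 11010001 → 2-byte char (#5). Advance 2.
Byte at offset 16: 0xE5 = 11100101 → 3-byte char (#6). Advance 3.
Byte at offset 19: 0xF0 = 11110000 → 4-byte char (#7). Advance 4.
Byte at offset 23: 0xF4 = 11110100 → 4-byte char (#8). Advance 4.
Byte at offset 27: 0xC9 = 11001001 → 2-byte char (#9). Advance 2.
Byte at offset 29: 0xF3 = 11110011 → 4-byte char (#10). Advance 4.
Reached end at offset 33 after 10 code points.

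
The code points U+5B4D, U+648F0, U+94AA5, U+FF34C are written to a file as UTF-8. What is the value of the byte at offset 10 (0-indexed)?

U+5B4D → 3-byte form E5 AD 8D at offsets 0–2.
U+648F0 → 4-byte form F1 A4 A3 B0 at offsets 3–6.
U+94AA5 → 4-byte form F2 94 AA A5 at offsets 7–10.
Offset 10 falls in char 3's range; it's byte 4 of F2 94 AA A5 = 0xA5.

0xA5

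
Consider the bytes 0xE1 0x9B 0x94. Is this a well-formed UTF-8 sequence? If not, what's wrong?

valid

Leading byte 0xE1 = 11100001 → 3-byte form.
Continuation bytes 0x9B=10011011, 0x94=10010100 all match 10xxxxxx.
Decoded value 0x16D4 is ≥ 0x800 (shortest form) and not a surrogate.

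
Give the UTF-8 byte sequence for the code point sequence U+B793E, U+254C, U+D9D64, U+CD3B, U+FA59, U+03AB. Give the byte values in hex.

F2 B7 A4 BE E2 95 8C F3 99 B5 A4 EC B4 BB EF A9 99 CE AB

U+B793E: 4-byte form → F2 B7 A4 BE.
U+254C: 3-byte form → E2 95 8C.
U+D9D64: 4-byte form → F3 99 B5 A4.
U+CD3B: 3-byte form → EC B4 BB.
U+FA59: 3-byte form → EF A9 99.
U+03AB: 2-byte form → CE AB.
Concatenated (19 bytes): F2 B7 A4 BE E2 95 8C F3 99 B5 A4 EC B4 BB EF A9 99 CE AB.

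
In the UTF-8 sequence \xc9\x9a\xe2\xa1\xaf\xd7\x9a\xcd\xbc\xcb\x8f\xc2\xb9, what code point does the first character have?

Offset 0: leading byte 0xC9 = 11001001 → 2-byte char #1 = C9 9A.
Leading byte 0xC9 = 11001001 matches 110xxxxx → 2-byte sequence.
Byte 1: 0xC9 = 11001001, payload 01001 (5 bits).
Byte 2: 0x9A = 10011010 (10xxxxxx ✓), payload 011010.
Concatenate: 01001011010 = 0x25A (11 bits → U+025A).

U+025A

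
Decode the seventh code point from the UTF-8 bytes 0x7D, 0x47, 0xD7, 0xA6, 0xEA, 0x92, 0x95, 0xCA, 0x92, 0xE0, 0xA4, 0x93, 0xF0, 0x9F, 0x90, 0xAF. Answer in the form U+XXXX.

Offset 0: leading byte 0x7D = 01111101 → 1-byte char #1 = 7D.
Offset 1: leading byte 0x47 = 01000111 → 1-byte char #2 = 47.
Offset 2: leading byte 0xD7 = 11010111 → 2-byte char #3 = D7 A6.
Offset 4: leading byte 0xEA = 11101010 → 3-byte char #4 = EA 92 95.
Offset 7: leading byte 0xCA = 11001010 → 2-byte char #5 = CA 92.
Offset 9: leading byte 0xE0 = 11100000 → 3-byte char #6 = E0 A4 93.
Offset 12: leading byte 0xF0 = 11110000 → 4-byte char #7 = F0 9F 90 AF.
Leading byte 0xF0 = 11110000 matches 11110xxx → 4-byte sequence.
Byte 1: 0xF0 = 11110000, payload 000 (3 bits).
Byte 2: 0x9F = 10011111 (10xxxxxx ✓), payload 011111.
Byte 3: 0x90 = 10010000 (10xxxxxx ✓), payload 010000.
Byte 4: 0xAF = 10101111 (10xxxxxx ✓), payload 101111.
Concatenate: 000011111010000101111 = 0x1F42F (21 bits → U+1F42F).

U+1F42F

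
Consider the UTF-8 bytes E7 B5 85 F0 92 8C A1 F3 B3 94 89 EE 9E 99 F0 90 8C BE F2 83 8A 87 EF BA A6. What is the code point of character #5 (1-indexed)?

U+1033E

Offset 0: leading byte 0xE7 = 11100111 → 3-byte char #1 = E7 B5 85.
Offset 3: leading byte 0xF0 = 11110000 → 4-byte char #2 = F0 92 8C A1.
Offset 7: leading byte 0xF3 = 11110011 → 4-byte char #3 = F3 B3 94 89.
Offset 11: leading byte 0xEE = 11101110 → 3-byte char #4 = EE 9E 99.
Offset 14: leading byte 0xF0 = 11110000 → 4-byte char #5 = F0 90 8C BE.
Leading byte 0xF0 = 11110000 matches 11110xxx → 4-byte sequence.
Byte 1: 0xF0 = 11110000, payload 000 (3 bits).
Byte 2: 0x90 = 10010000 (10xxxxxx ✓), payload 010000.
Byte 3: 0x8C = 10001100 (10xxxxxx ✓), payload 001100.
Byte 4: 0xBE = 10111110 (10xxxxxx ✓), payload 111110.
Concatenate: 000010000001100111110 = 0x1033E (21 bits → U+1033E).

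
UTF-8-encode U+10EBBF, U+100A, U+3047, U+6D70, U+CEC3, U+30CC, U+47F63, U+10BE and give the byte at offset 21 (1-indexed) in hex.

1-indexed offset 21 is 0-indexed offset 20.
U+10EBBF → 4-byte form F4 8E AE BF at offsets 0–3.
U+100A → 3-byte form E1 80 8A at offsets 4–6.
U+3047 → 3-byte form E3 81 87 at offsets 7–9.
U+6D70 → 3-byte form E6 B5 B0 at offsets 10–12.
U+CEC3 → 3-byte form EC BB 83 at offsets 13–15.
U+30CC → 3-byte form E3 83 8C at offsets 16–18.
U+47F63 → 4-byte form F1 87 BD A3 at offsets 19–22.
Offset 20 falls in char 7's range; it's byte 2 of F1 87 BD A3 = 0x87.

0x87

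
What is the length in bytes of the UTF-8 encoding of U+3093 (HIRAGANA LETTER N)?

3

U+3093 = 0x3093. UTF-8 uses 1 byte below 0x80, 2 below 0x800, 3 below 0x10000, 4 up to 0x10FFFF. 0x3093 is in U+0800–U+FFFF → 3 bytes.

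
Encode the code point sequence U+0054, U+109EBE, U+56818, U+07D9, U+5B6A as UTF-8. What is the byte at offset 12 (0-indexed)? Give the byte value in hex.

0xAD

U+0054 → 1-byte form 54 at offsets 0–0.
U+109EBE → 4-byte form F4 89 BA BE at offsets 1–4.
U+56818 → 4-byte form F1 96 A0 98 at offsets 5–8.
U+07D9 → 2-byte form DF 99 at offsets 9–10.
U+5B6A → 3-byte form E5 AD AA at offsets 11–13.
Offset 12 falls in char 5's range; it's byte 2 of E5 AD AA = 0xAD.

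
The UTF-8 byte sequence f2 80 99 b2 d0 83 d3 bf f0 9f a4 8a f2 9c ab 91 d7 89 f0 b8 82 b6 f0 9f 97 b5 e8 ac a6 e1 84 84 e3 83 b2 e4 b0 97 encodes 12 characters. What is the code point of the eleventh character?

U+30F2

Offset 0: leading byte 0xF2 = 11110010 → 4-byte char #1 = F2 80 99 B2.
Offset 4: leading byte 0xD0 = 11010000 → 2-byte char #2 = D0 83.
Offset 6: leading byte 0xD3 = 11010011 → 2-byte char #3 = D3 BF.
Offset 8: leading byte 0xF0 = 11110000 → 4-byte char #4 = F0 9F A4 8A.
Offset 12: leading byte 0xF2 = 11110010 → 4-byte char #5 = F2 9C AB 91.
Offset 16: leading byte 0xD7 = 11010111 → 2-byte char #6 = D7 89.
Offset 18: leading byte 0xF0 = 11110000 → 4-byte char #7 = F0 B8 82 B6.
Offset 22: leading byte 0xF0 = 11110000 → 4-byte char #8 = F0 9F 97 B5.
Offset 26: leading byte 0xE8 = 11101000 → 3-byte char #9 = E8 AC A6.
Offset 29: leading byte 0xE1 = 11100001 → 3-byte char #10 = E1 84 84.
Offset 32: leading byte 0xE3 = 11100011 → 3-byte char #11 = E3 83 B2.
Leading byte 0xE3 = 11100011 matches 1110xxxx → 3-byte sequence.
Byte 1: 0xE3 = 11100011, payload 0011 (4 bits).
Byte 2: 0x83 = 10000011 (10xxxxxx ✓), payload 000011.
Byte 3: 0xB2 = 10110010 (10xxxxxx ✓), payload 110010.
Concatenate: 0011000011110010 = 0x30F2 (16 bits → U+30F2).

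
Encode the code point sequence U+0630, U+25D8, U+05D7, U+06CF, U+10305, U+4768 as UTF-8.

U+0630: 2-byte form → D8 B0.
U+25D8: 3-byte form → E2 97 98.
U+05D7: 2-byte form → D7 97.
U+06CF: 2-byte form → DB 8F.
U+10305: 4-byte form → F0 90 8C 85.
U+4768: 3-byte form → E4 9D A8.
Concatenated (16 bytes): D8 B0 E2 97 98 D7 97 DB 8F F0 90 8C 85 E4 9D A8.

D8 B0 E2 97 98 D7 97 DB 8F F0 90 8C 85 E4 9D A8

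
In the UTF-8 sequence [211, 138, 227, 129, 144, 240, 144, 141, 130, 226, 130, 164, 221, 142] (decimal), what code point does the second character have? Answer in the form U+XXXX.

U+3050

Offset 0: leading byte 0xD3 = 11010011 → 2-byte char #1 = D3 8A.
Offset 2: leading byte 0xE3 = 11100011 → 3-byte char #2 = E3 81 90.
Leading byte 0xE3 = 11100011 matches 1110xxxx → 3-byte sequence.
Byte 1: 0xE3 = 11100011, payload 0011 (4 bits).
Byte 2: 0x81 = 10000001 (10xxxxxx ✓), payload 000001.
Byte 3: 0x90 = 10010000 (10xxxxxx ✓), payload 010000.
Concatenate: 0011000001010000 = 0x3050 (16 bits → U+3050).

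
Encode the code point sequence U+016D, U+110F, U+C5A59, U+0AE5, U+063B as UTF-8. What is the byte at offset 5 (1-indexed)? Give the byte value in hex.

1-indexed offset 5 is 0-indexed offset 4.
U+016D → 2-byte form C5 AD at offsets 0–1.
U+110F → 3-byte form E1 84 8F at offsets 2–4.
Offset 4 falls in char 2's range; it's byte 3 of E1 84 8F = 0x8F.

0x8F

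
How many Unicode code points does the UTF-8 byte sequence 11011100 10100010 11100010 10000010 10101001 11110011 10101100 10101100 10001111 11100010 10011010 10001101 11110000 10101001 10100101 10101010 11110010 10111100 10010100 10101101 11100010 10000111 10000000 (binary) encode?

Byte at offset 0: 0xDC = 11011100 → 2-byte char (#1). Advance 2.
Byte at offset 2: 0xE2 = 11100010 → 3-byte char (#2). Advance 3.
Byte at offset 5: 0xF3 = 11110011 → 4-byte char (#3). Advance 4.
Byte at offset 9: 0xE2 = 11100010 → 3-byte char (#4). Advance 3.
Byte at offset 12: 0xF0 = 11110000 → 4-byte char (#5). Advance 4.
Byte at offset 16: 0xF2 = 11110010 → 4-byte char (#6). Advance 4.
Byte at offset 20: 0xE2 = 11100010 → 3-byte char (#7). Advance 3.
Reached end at offset 23 after 7 code points.

7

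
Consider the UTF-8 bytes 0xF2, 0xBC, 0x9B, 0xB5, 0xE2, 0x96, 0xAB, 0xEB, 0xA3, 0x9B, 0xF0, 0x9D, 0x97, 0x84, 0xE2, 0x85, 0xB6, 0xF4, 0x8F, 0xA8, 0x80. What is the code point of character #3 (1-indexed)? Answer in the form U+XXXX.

U+B8DB

Offset 0: leading byte 0xF2 = 11110010 → 4-byte char #1 = F2 BC 9B B5.
Offset 4: leading byte 0xE2 = 11100010 → 3-byte char #2 = E2 96 AB.
Offset 7: leading byte 0xEB = 11101011 → 3-byte char #3 = EB A3 9B.
Leading byte 0xEB = 11101011 matches 1110xxxx → 3-byte sequence.
Byte 1: 0xEB = 11101011, payload 1011 (4 bits).
Byte 2: 0xA3 = 10100011 (10xxxxxx ✓), payload 100011.
Byte 3: 0x9B = 10011011 (10xxxxxx ✓), payload 011011.
Concatenate: 1011100011011011 = 0xB8DB (16 bits → U+B8DB).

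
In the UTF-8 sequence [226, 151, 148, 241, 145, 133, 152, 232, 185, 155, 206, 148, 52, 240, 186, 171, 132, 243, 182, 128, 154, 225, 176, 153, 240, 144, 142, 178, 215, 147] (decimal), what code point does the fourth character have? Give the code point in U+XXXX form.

U+0394

Offset 0: leading byte 0xE2 = 11100010 → 3-byte char #1 = E2 97 94.
Offset 3: leading byte 0xF1 = 11110001 → 4-byte char #2 = F1 91 85 98.
Offset 7: leading byte 0xE8 = 11101000 → 3-byte char #3 = E8 B9 9B.
Offset 10: leading byte 0xCE = 11001110 → 2-byte char #4 = CE 94.
Leading byte 0xCE = 11001110 matches 110xxxxx → 2-byte sequence.
Byte 1: 0xCE = 11001110, payload 01110 (5 bits).
Byte 2: 0x94 = 10010100 (10xxxxxx ✓), payload 010100.
Concatenate: 01110010100 = 0x394 (11 bits → U+0394).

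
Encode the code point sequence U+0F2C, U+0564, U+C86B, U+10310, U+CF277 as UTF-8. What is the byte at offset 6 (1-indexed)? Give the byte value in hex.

0xEC

1-indexed offset 6 is 0-indexed offset 5.
U+0F2C → 3-byte form E0 BC AC at offsets 0–2.
U+0564 → 2-byte form D5 A4 at offsets 3–4.
U+C86B → 3-byte form EC A1 AB at offsets 5–7.
Offset 5 falls in char 3's range; it's byte 1 of EC A1 AB = 0xEC.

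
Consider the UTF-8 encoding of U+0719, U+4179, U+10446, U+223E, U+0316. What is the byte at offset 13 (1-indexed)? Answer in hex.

1-indexed offset 13 is 0-indexed offset 12.
U+0719 → 2-byte form DC 99 at offsets 0–1.
U+4179 → 3-byte form E4 85 B9 at offsets 2–4.
U+10446 → 4-byte form F0 90 91 86 at offsets 5–8.
U+223E → 3-byte form E2 88 BE at offsets 9–11.
U+0316 → 2-byte form CC 96 at offsets 12–13.
Offset 12 falls in char 5's range; it's byte 1 of CC 96 = 0xCC.

0xCC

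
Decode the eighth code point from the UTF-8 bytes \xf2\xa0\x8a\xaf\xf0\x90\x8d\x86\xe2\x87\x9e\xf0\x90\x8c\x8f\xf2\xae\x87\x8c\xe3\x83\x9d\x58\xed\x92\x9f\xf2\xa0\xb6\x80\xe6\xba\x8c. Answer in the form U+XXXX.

U+D49F

Offset 0: leading byte 0xF2 = 11110010 → 4-byte char #1 = F2 A0 8A AF.
Offset 4: leading byte 0xF0 = 11110000 → 4-byte char #2 = F0 90 8D 86.
Offset 8: leading byte 0xE2 = 11100010 → 3-byte char #3 = E2 87 9E.
Offset 11: leading byte 0xF0 = 11110000 → 4-byte char #4 = F0 90 8C 8F.
Offset 15: leading byte 0xF2 = 11110010 → 4-byte char #5 = F2 AE 87 8C.
Offset 19: leading byte 0xE3 = 11100011 → 3-byte char #6 = E3 83 9D.
Offset 22: leading byte 0x58 = 01011000 → 1-byte char #7 = 58.
Offset 23: leading byte 0xED = 11101101 → 3-byte char #8 = ED 92 9F.
Leading byte 0xED = 11101101 matches 1110xxxx → 3-byte sequence.
Byte 1: 0xED = 11101101, payload 1101 (4 bits).
Byte 2: 0x92 = 10010010 (10xxxxxx ✓), payload 010010.
Byte 3: 0x9F = 10011111 (10xxxxxx ✓), payload 011111.
Concatenate: 1101010010011111 = 0xD49F (16 bits → U+D49F).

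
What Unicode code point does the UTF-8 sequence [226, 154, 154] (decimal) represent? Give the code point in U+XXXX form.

U+269A

Leading byte 0xE2 = 11100010 matches 1110xxxx → 3-byte sequence.
Byte 1: 0xE2 = 11100010, payload 0010 (4 bits).
Byte 2: 0x9A = 10011010 (10xxxxxx ✓), payload 011010.
Byte 3: 0x9A = 10011010 (10xxxxxx ✓), payload 011010.
Concatenate: 0010011010011010 = 0x269A (16 bits → U+269A).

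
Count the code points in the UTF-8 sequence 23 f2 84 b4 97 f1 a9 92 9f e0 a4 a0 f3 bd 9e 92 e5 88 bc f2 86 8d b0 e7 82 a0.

Byte at offset 0: 0x23 = 00100011 → 1-byte char (#1). Advance 1.
Byte at offset 1: 0xF2 = 11110010 → 4-byte char (#2). Advance 4.
Byte at offset 5: 0xF1 = 11110001 → 4-byte char (#3). Advance 4.
Byte at offset 9: 0xE0 = 11100000 → 3-byte char (#4). Advance 3.
Byte at offset 12: 0xF3 = 11110011 → 4-byte char (#5). Advance 4.
Byte at offset 16: 0xE5 = 11100101 → 3-byte char (#6). Advance 3.
Byte at offset 19: 0xF2 = 11110010 → 4-byte char (#7). Advance 4.
Byte at offset 23: 0xE7 = 11100111 → 3-byte char (#8). Advance 3.
Reached end at offset 26 after 8 code points.

8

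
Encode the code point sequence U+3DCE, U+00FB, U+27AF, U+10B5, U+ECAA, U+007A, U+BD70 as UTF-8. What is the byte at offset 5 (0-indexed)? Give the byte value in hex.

0xE2

U+3DCE → 3-byte form E3 B7 8E at offsets 0–2.
U+00FB → 2-byte form C3 BB at offsets 3–4.
U+27AF → 3-byte form E2 9E AF at offsets 5–7.
Offset 5 falls in char 3's range; it's byte 1 of E2 9E AF = 0xE2.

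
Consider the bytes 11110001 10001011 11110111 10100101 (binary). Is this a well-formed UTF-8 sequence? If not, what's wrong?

invalid (non-continuation byte where continuation expected)

Leading byte 0xF1 = 11110001 → 4-byte form.
Byte 3 is 0xF7 = 11110111, which is not 10xxxxxx — expected a continuation byte.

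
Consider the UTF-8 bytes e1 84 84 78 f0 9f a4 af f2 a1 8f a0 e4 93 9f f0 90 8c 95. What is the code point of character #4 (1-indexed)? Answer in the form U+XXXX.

Offset 0: leading byte 0xE1 = 11100001 → 3-byte char #1 = E1 84 84.
Offset 3: leading byte 0x78 = 01111000 → 1-byte char #2 = 78.
Offset 4: leading byte 0xF0 = 11110000 → 4-byte char #3 = F0 9F A4 AF.
Offset 8: leading byte 0xF2 = 11110010 → 4-byte char #4 = F2 A1 8F A0.
Leading byte 0xF2 = 11110010 matches 11110xxx → 4-byte sequence.
Byte 1: 0xF2 = 11110010, payload 010 (3 bits).
Byte 2: 0xA1 = 10100001 (10xxxxxx ✓), payload 100001.
Byte 3: 0x8F = 10001111 (10xxxxxx ✓), payload 001111.
Byte 4: 0xA0 = 10100000 (10xxxxxx ✓), payload 100000.
Concatenate: 010100001001111100000 = 0xA13E0 (21 bits → U+A13E0).

U+A13E0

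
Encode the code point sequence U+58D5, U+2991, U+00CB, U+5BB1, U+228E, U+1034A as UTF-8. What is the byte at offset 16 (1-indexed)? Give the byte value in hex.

0x90

1-indexed offset 16 is 0-indexed offset 15.
U+58D5 → 3-byte form E5 A3 95 at offsets 0–2.
U+2991 → 3-byte form E2 A6 91 at offsets 3–5.
U+00CB → 2-byte form C3 8B at offsets 6–7.
U+5BB1 → 3-byte form E5 AE B1 at offsets 8–10.
U+228E → 3-byte form E2 8A 8E at offsets 11–13.
U+1034A → 4-byte form F0 90 8D 8A at offsets 14–17.
Offset 15 falls in char 6's range; it's byte 2 of F0 90 8D 8A = 0x90.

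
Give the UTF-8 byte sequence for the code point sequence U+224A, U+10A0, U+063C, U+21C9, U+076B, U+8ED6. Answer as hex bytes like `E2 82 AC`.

U+224A: 3-byte form → E2 89 8A.
U+10A0: 3-byte form → E1 82 A0.
U+063C: 2-byte form → D8 BC.
U+21C9: 3-byte form → E2 87 89.
U+076B: 2-byte form → DD AB.
U+8ED6: 3-byte form → E8 BB 96.
Concatenated (16 bytes): E2 89 8A E1 82 A0 D8 BC E2 87 89 DD AB E8 BB 96.

E2 89 8A E1 82 A0 D8 BC E2 87 89 DD AB E8 BB 96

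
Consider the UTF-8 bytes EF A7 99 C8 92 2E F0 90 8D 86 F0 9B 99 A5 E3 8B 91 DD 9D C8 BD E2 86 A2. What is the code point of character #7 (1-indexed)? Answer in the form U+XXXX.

Offset 0: leading byte 0xEF = 11101111 → 3-byte char #1 = EF A7 99.
Offset 3: leading byte 0xC8 = 11001000 → 2-byte char #2 = C8 92.
Offset 5: leading byte 0x2E = 00101110 → 1-byte char #3 = 2E.
Offset 6: leading byte 0xF0 = 11110000 → 4-byte char #4 = F0 90 8D 86.
Offset 10: leading byte 0xF0 = 11110000 → 4-byte char #5 = F0 9B 99 A5.
Offset 14: leading byte 0xE3 = 11100011 → 3-byte char #6 = E3 8B 91.
Offset 17: leading byte 0xDD = 11011101 → 2-byte char #7 = DD 9D.
Leading byte 0xDD = 11011101 matches 110xxxxx → 2-byte sequence.
Byte 1: 0xDD = 11011101, payload 11101 (5 bits).
Byte 2: 0x9D = 10011101 (10xxxxxx ✓), payload 011101.
Concatenate: 11101011101 = 0x75D (11 bits → U+075D).

U+075D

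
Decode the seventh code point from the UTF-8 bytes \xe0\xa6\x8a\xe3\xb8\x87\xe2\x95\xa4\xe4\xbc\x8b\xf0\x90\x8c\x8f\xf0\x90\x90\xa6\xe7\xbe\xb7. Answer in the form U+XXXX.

U+7FB7

Offset 0: leading byte 0xE0 = 11100000 → 3-byte char #1 = E0 A6 8A.
Offset 3: leading byte 0xE3 = 11100011 → 3-byte char #2 = E3 B8 87.
Offset 6: leading byte 0xE2 = 11100010 → 3-byte char #3 = E2 95 A4.
Offset 9: leading byte 0xE4 = 11100100 → 3-byte char #4 = E4 BC 8B.
Offset 12: leading byte 0xF0 = 11110000 → 4-byte char #5 = F0 90 8C 8F.
Offset 16: leading byte 0xF0 = 11110000 → 4-byte char #6 = F0 90 90 A6.
Offset 20: leading byte 0xE7 = 11100111 → 3-byte char #7 = E7 BE B7.
Leading byte 0xE7 = 11100111 matches 1110xxxx → 3-byte sequence.
Byte 1: 0xE7 = 11100111, payload 0111 (4 bits).
Byte 2: 0xBE = 10111110 (10xxxxxx ✓), payload 111110.
Byte 3: 0xB7 = 10110111 (10xxxxxx ✓), payload 110111.
Concatenate: 0111111110110111 = 0x7FB7 (16 bits → U+7FB7).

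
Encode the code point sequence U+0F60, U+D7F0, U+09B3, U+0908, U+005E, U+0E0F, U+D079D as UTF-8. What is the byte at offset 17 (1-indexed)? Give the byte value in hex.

0xF3

1-indexed offset 17 is 0-indexed offset 16.
U+0F60 → 3-byte form E0 BD A0 at offsets 0–2.
U+D7F0 → 3-byte form ED 9F B0 at offsets 3–5.
U+09B3 → 3-byte form E0 A6 B3 at offsets 6–8.
U+0908 → 3-byte form E0 A4 88 at offsets 9–11.
U+005E → 1-byte form 5E at offsets 12–12.
U+0E0F → 3-byte form E0 B8 8F at offsets 13–15.
U+D079D → 4-byte form F3 90 9E 9D at offsets 16–19.
Offset 16 falls in char 7's range; it's byte 1 of F3 90 9E 9D = 0xF3.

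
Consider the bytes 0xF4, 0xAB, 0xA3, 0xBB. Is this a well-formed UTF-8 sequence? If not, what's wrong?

Leading byte 0xF4 = 11110100 → 4-byte form.
Payload = 0x12B8FB, which exceeds U+10FFFF, the maximum Unicode code point. (Leading bytes F5–FF, or F4 followed by ≥ 0x90, are invalid.)

invalid (encodes a value above U+10FFFF)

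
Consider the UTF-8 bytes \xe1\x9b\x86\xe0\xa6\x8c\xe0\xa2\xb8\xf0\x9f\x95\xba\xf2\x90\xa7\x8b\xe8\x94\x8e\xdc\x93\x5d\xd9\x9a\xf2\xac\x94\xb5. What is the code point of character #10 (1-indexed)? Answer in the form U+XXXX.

Offset 0: leading byte 0xE1 = 11100001 → 3-byte char #1 = E1 9B 86.
Offset 3: leading byte 0xE0 = 11100000 → 3-byte char #2 = E0 A6 8C.
Offset 6: leading byte 0xE0 = 11100000 → 3-byte char #3 = E0 A2 B8.
Offset 9: leading byte 0xF0 = 11110000 → 4-byte char #4 = F0 9F 95 BA.
Offset 13: leading byte 0xF2 = 11110010 → 4-byte char #5 = F2 90 A7 8B.
Offset 17: leading byte 0xE8 = 11101000 → 3-byte char #6 = E8 94 8E.
Offset 20: leading byte 0xDC = 11011100 → 2-byte char #7 = DC 93.
Offset 22: leading byte 0x5D = 01011101 → 1-byte char #8 = 5D.
Offset 23: leading byte 0xD9 = 11011001 → 2-byte char #9 = D9 9A.
Offset 25: leading byte 0xF2 = 11110010 → 4-byte char #10 = F2 AC 94 B5.
Leading byte 0xF2 = 11110010 matches 11110xxx → 4-byte sequence.
Byte 1: 0xF2 = 11110010, payload 010 (3 bits).
Byte 2: 0xAC = 10101100 (10xxxxxx ✓), payload 101100.
Byte 3: 0x94 = 10010100 (10xxxxxx ✓), payload 010100.
Byte 4: 0xB5 = 10110101 (10xxxxxx ✓), payload 110101.
Concatenate: 010101100010100110101 = 0xAC535 (21 bits → U+AC535).

U+AC535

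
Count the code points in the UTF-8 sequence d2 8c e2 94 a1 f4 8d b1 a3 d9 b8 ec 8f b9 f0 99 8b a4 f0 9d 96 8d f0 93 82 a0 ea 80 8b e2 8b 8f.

Byte at offset 0: 0xD2 = 11010010 → 2-byte char (#1). Advance 2.
Byte at offset 2: 0xE2 = 11100010 → 3-byte char (#2). Advance 3.
Byte at offset 5: 0xF4 = 11110100 → 4-byte char (#3). Advance 4.
Byte at offset 9: 0xD9 = 11011001 → 2-byte char (#4). Advance 2.
Byte at offset 11: 0xEC = 11101100 → 3-byte char (#5). Advance 3.
Byte at offset 14: 0xF0 = 11110000 → 4-byte char (#6). Advance 4.
Byte at offset 18: 0xF0 = 11110000 → 4-byte char (#7). Advance 4.
Byte at offset 22: 0xF0 = 11110000 → 4-byte char (#8). Advance 4.
Byte at offset 26: 0xEA = 11101010 → 3-byte char (#9). Advance 3.
Byte at offset 29: 0xE2 = 11100010 → 3-byte char (#10). Advance 3.
Reached end at offset 32 after 10 code points.

10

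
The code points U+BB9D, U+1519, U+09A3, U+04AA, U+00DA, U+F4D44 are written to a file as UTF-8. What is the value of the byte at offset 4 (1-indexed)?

0xE1

1-indexed offset 4 is 0-indexed offset 3.
U+BB9D → 3-byte form EB AE 9D at offsets 0–2.
U+1519 → 3-byte form E1 94 99 at offsets 3–5.
Offset 3 falls in char 2's range; it's byte 1 of E1 94 99 = 0xE1.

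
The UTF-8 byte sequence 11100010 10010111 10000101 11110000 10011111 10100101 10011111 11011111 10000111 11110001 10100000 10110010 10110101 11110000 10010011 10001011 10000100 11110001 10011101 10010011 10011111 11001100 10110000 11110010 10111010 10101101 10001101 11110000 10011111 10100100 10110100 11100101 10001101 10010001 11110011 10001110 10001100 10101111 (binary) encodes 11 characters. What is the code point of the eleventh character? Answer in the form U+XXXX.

Offset 0: leading byte 0xE2 = 11100010 → 3-byte char #1 = E2 97 85.
Offset 3: leading byte 0xF0 = 11110000 → 4-byte char #2 = F0 9F A5 9F.
Offset 7: leading byte 0xDF = 11011111 → 2-byte char #3 = DF 87.
Offset 9: leading byte 0xF1 = 11110001 → 4-byte char #4 = F1 A0 B2 B5.
Offset 13: leading byte 0xF0 = 11110000 → 4-byte char #5 = F0 93 8B 84.
Offset 17: leading byte 0xF1 = 11110001 → 4-byte char #6 = F1 9D 93 9F.
Offset 21: leading byte 0xCC = 11001100 → 2-byte char #7 = CC B0.
Offset 23: leading byte 0xF2 = 11110010 → 4-byte char #8 = F2 BA AD 8D.
Offset 27: leading byte 0xF0 = 11110000 → 4-byte char #9 = F0 9F A4 B4.
Offset 31: leading byte 0xE5 = 11100101 → 3-byte char #10 = E5 8D 91.
Offset 34: leading byte 0xF3 = 11110011 → 4-byte char #11 = F3 8E 8C AF.
Leading byte 0xF3 = 11110011 matches 11110xxx → 4-byte sequence.
Byte 1: 0xF3 = 11110011, payload 011 (3 bits).
Byte 2: 0x8E = 10001110 (10xxxxxx ✓), payload 001110.
Byte 3: 0x8C = 10001100 (10xxxxxx ✓), payload 001100.
Byte 4: 0xAF = 10101111 (10xxxxxx ✓), payload 101111.
Concatenate: 011001110001100101111 = 0xCE32F (21 bits → U+CE32F).

U+CE32F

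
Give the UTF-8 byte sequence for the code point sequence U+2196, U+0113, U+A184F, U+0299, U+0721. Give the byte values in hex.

U+2196: 3-byte form → E2 86 96.
U+0113: 2-byte form → C4 93.
U+A184F: 4-byte form → F2 A1 A1 8F.
U+0299: 2-byte form → CA 99.
U+0721: 2-byte form → DC A1.
Concatenated (13 bytes): E2 86 96 C4 93 F2 A1 A1 8F CA 99 DC A1.

E2 86 96 C4 93 F2 A1 A1 8F CA 99 DC A1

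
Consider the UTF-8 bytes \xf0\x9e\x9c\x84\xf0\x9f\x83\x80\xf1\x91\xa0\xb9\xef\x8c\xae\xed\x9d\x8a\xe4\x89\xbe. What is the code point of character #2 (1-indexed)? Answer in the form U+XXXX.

Offset 0: leading byte 0xF0 = 11110000 → 4-byte char #1 = F0 9E 9C 84.
Offset 4: leading byte 0xF0 = 11110000 → 4-byte char #2 = F0 9F 83 80.
Leading byte 0xF0 = 11110000 matches 11110xxx → 4-byte sequence.
Byte 1: 0xF0 = 11110000, payload 000 (3 bits).
Byte 2: 0x9F = 10011111 (10xxxxxx ✓), payload 011111.
Byte 3: 0x83 = 10000011 (10xxxxxx ✓), payload 000011.
Byte 4: 0x80 = 10000000 (10xxxxxx ✓), payload 000000.
Concatenate: 000011111000011000000 = 0x1F0C0 (21 bits → U+1F0C0).

U+1F0C0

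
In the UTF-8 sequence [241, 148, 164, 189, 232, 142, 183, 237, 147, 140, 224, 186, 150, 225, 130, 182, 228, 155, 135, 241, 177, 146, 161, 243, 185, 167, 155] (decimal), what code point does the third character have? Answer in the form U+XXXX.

Offset 0: leading byte 0xF1 = 11110001 → 4-byte char #1 = F1 94 A4 BD.
Offset 4: leading byte 0xE8 = 11101000 → 3-byte char #2 = E8 8E B7.
Offset 7: leading byte 0xED = 11101101 → 3-byte char #3 = ED 93 8C.
Leading byte 0xED = 11101101 matches 1110xxxx → 3-byte sequence.
Byte 1: 0xED = 11101101, payload 1101 (4 bits).
Byte 2: 0x93 = 10010011 (10xxxxxx ✓), payload 010011.
Byte 3: 0x8C = 10001100 (10xxxxxx ✓), payload 001100.
Concatenate: 1101010011001100 = 0xD4CC (16 bits → U+D4CC).

U+D4CC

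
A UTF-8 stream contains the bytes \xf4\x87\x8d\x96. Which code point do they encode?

U+107356

Leading byte 0xF4 = 11110100 matches 11110xxx → 4-byte sequence.
Byte 1: 0xF4 = 11110100, payload 100 (3 bits).
Byte 2: 0x87 = 10000111 (10xxxxxx ✓), payload 000111.
Byte 3: 0x8D = 10001101 (10xxxxxx ✓), payload 001101.
Byte 4: 0x96 = 10010110 (10xxxxxx ✓), payload 010110.
Concatenate: 100000111001101010110 = 0x107356 (21 bits → U+107356).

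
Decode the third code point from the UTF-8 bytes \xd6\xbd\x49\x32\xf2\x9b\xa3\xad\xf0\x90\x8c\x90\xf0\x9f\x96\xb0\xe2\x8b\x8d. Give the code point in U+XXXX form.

U+0032

Offset 0: leading byte 0xD6 = 11010110 → 2-byte char #1 = D6 BD.
Offset 2: leading byte 0x49 = 01001001 → 1-byte char #2 = 49.
Offset 3: leading byte 0x32 = 00110010 → 1-byte char #3 = 32.
Leading byte 0x32 = 00110010 matches 0xxxxxxx → 1-byte sequence.
Byte 1: 0x32 = 00110010, payload 0110010 (7 bits).
Concatenate: 0110010 = 0x32 (7 bits → U+0032).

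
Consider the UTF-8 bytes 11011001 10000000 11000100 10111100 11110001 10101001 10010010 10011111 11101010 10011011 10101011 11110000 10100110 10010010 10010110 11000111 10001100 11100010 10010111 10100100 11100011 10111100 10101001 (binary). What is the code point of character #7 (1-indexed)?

U+25E4

Offset 0: leading byte 0xD9 = 11011001 → 2-byte char #1 = D9 80.
Offset 2: leading byte 0xC4 = 11000100 → 2-byte char #2 = C4 BC.
Offset 4: leading byte 0xF1 = 11110001 → 4-byte char #3 = F1 A9 92 9F.
Offset 8: leading byte 0xEA = 11101010 → 3-byte char #4 = EA 9B AB.
Offset 11: leading byte 0xF0 = 11110000 → 4-byte char #5 = F0 A6 92 96.
Offset 15: leading byte 0xC7 = 11000111 → 2-byte char #6 = C7 8C.
Offset 17: leading byte 0xE2 = 11100010 → 3-byte char #7 = E2 97 A4.
Leading byte 0xE2 = 11100010 matches 1110xxxx → 3-byte sequence.
Byte 1: 0xE2 = 11100010, payload 0010 (4 bits).
Byte 2: 0x97 = 10010111 (10xxxxxx ✓), payload 010111.
Byte 3: 0xA4 = 10100100 (10xxxxxx ✓), payload 100100.
Concatenate: 0010010111100100 = 0x25E4 (16 bits → U+25E4).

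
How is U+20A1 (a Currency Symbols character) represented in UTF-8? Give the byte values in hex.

U+20A1 = 0x20A1 = 8353 decimal. In range U+0800–U+FFFF → 3-byte form: 1110xxxx 10xxxxxx 10xxxxxx.
Binary (16 bits): 0010000010100001.
Split 4+6+6: 0010 | 000010 | 100001.
Byte 1: 11100010 = 0xE2.
Byte 2: 10000010 = 0x82.
Byte 3: 10100001 = 0xA1.

E2 82 A1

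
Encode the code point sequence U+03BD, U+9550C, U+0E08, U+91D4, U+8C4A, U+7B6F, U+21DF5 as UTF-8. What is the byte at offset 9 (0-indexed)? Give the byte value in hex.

U+03BD → 2-byte form CE BD at offsets 0–1.
U+9550C → 4-byte form F2 95 94 8C at offsets 2–5.
U+0E08 → 3-byte form E0 B8 88 at offsets 6–8.
U+91D4 → 3-byte form E9 87 94 at offsets 9–11.
Offset 9 falls in char 4's range; it's byte 1 of E9 87 94 = 0xE9.

0xE9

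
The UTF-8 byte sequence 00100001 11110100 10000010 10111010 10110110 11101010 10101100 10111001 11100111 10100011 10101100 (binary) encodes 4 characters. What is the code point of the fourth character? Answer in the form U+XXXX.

Offset 0: leading byte 0x21 = 00100001 → 1-byte char #1 = 21.
Offset 1: leading byte 0xF4 = 11110100 → 4-byte char #2 = F4 82 BA B6.
Offset 5: leading byte 0xEA = 11101010 → 3-byte char #3 = EA AC B9.
Offset 8: leading byte 0xE7 = 11100111 → 3-byte char #4 = E7 A3 AC.
Leading byte 0xE7 = 11100111 matches 1110xxxx → 3-byte sequence.
Byte 1: 0xE7 = 11100111, payload 0111 (4 bits).
Byte 2: 0xA3 = 10100011 (10xxxxxx ✓), payload 100011.
Byte 3: 0xAC = 10101100 (10xxxxxx ✓), payload 101100.
Concatenate: 0111100011101100 = 0x78EC (16 bits → U+78EC).

U+78EC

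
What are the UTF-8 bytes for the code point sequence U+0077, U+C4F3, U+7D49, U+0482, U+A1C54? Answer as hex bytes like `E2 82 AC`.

U+0077: 1-byte form → 77.
U+C4F3: 3-byte form → EC 93 B3.
U+7D49: 3-byte form → E7 B5 89.
U+0482: 2-byte form → D2 82.
U+A1C54: 4-byte form → F2 A1 B1 94.
Concatenated (13 bytes): 77 EC 93 B3 E7 B5 89 D2 82 F2 A1 B1 94.

77 EC 93 B3 E7 B5 89 D2 82 F2 A1 B1 94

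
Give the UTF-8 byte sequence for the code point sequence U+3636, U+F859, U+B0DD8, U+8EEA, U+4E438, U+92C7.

E3 98 B6 EF A1 99 F2 B0 B7 98 E8 BB AA F1 8E 90 B8 E9 8B 87

U+3636: 3-byte form → E3 98 B6.
U+F859: 3-byte form → EF A1 99.
U+B0DD8: 4-byte form → F2 B0 B7 98.
U+8EEA: 3-byte form → E8 BB AA.
U+4E438: 4-byte form → F1 8E 90 B8.
U+92C7: 3-byte form → E9 8B 87.
Concatenated (20 bytes): E3 98 B6 EF A1 99 F2 B0 B7 98 E8 BB AA F1 8E 90 B8 E9 8B 87.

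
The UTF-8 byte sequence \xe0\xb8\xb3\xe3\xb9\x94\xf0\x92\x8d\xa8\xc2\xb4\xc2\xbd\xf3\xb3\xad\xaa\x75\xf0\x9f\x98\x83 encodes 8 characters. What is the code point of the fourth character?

Offset 0: leading byte 0xE0 = 11100000 → 3-byte char #1 = E0 B8 B3.
Offset 3: leading byte 0xE3 = 11100011 → 3-byte char #2 = E3 B9 94.
Offset 6: leading byte 0xF0 = 11110000 → 4-byte char #3 = F0 92 8D A8.
Offset 10: leading byte 0xC2 = 11000010 → 2-byte char #4 = C2 B4.
Leading byte 0xC2 = 11000010 matches 110xxxxx → 2-byte sequence.
Byte 1: 0xC2 = 11000010, payload 00010 (5 bits).
Byte 2: 0xB4 = 10110100 (10xxxxxx ✓), payload 110100.
Concatenate: 00010110100 = 0xB4 (11 bits → U+00B4).

U+00B4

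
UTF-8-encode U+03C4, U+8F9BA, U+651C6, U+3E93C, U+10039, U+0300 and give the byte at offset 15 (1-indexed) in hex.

0xF0

1-indexed offset 15 is 0-indexed offset 14.
U+03C4 → 2-byte form CF 84 at offsets 0–1.
U+8F9BA → 4-byte form F2 8F A6 BA at offsets 2–5.
U+651C6 → 4-byte form F1 A5 87 86 at offsets 6–9.
U+3E93C → 4-byte form F0 BE A4 BC at offsets 10–13.
U+10039 → 4-byte form F0 90 80 B9 at offsets 14–17.
Offset 14 falls in char 5's range; it's byte 1 of F0 90 80 B9 = 0xF0.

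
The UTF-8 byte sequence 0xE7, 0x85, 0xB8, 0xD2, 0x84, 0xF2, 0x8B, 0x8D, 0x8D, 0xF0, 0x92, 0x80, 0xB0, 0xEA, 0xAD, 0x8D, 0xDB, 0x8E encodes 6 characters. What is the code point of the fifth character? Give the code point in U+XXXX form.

U+AB4D

Offset 0: leading byte 0xE7 = 11100111 → 3-byte char #1 = E7 85 B8.
Offset 3: leading byte 0xD2 = 11010010 → 2-byte char #2 = D2 84.
Offset 5: leading byte 0xF2 = 11110010 → 4-byte char #3 = F2 8B 8D 8D.
Offset 9: leading byte 0xF0 = 11110000 → 4-byte char #4 = F0 92 80 B0.
Offset 13: leading byte 0xEA = 11101010 → 3-byte char #5 = EA AD 8D.
Leading byte 0xEA = 11101010 matches 1110xxxx → 3-byte sequence.
Byte 1: 0xEA = 11101010, payload 1010 (4 bits).
Byte 2: 0xAD = 10101101 (10xxxxxx ✓), payload 101101.
Byte 3: 0x8D = 10001101 (10xxxxxx ✓), payload 001101.
Concatenate: 1010101101001101 = 0xAB4D (16 bits → U+AB4D).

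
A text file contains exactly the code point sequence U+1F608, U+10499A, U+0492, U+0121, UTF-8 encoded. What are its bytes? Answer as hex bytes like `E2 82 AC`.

U+1F608: 4-byte form → F0 9F 98 88.
U+10499A: 4-byte form → F4 84 A6 9A.
U+0492: 2-byte form → D2 92.
U+0121: 2-byte form → C4 A1.
Concatenated (12 bytes): F0 9F 98 88 F4 84 A6 9A D2 92 C4 A1.

F0 9F 98 88 F4 84 A6 9A D2 92 C4 A1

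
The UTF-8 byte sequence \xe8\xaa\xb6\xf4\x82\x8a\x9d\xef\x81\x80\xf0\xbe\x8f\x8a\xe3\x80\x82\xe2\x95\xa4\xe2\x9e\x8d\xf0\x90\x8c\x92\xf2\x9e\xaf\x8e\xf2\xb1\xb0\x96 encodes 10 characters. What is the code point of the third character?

Offset 0: leading byte 0xE8 = 11101000 → 3-byte char #1 = E8 AA B6.
Offset 3: leading byte 0xF4 = 11110100 → 4-byte char #2 = F4 82 8A 9D.
Offset 7: leading byte 0xEF = 11101111 → 3-byte char #3 = EF 81 80.
Leading byte 0xEF = 11101111 matches 1110xxxx → 3-byte sequence.
Byte 1: 0xEF = 11101111, payload 1111 (4 bits).
Byte 2: 0x81 = 10000001 (10xxxxxx ✓), payload 000001.
Byte 3: 0x80 = 10000000 (10xxxxxx ✓), payload 000000.
Concatenate: 1111000001000000 = 0xF040 (16 bits → U+F040).

U+F040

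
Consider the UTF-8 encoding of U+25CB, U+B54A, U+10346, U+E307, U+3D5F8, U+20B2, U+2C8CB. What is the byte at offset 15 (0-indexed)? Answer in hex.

U+25CB → 3-byte form E2 97 8B at offsets 0–2.
U+B54A → 3-byte form EB 95 8A at offsets 3–5.
U+10346 → 4-byte form F0 90 8D 86 at offsets 6–9.
U+E307 → 3-byte form EE 8C 87 at offsets 10–12.
U+3D5F8 → 4-byte form F0 BD 97 B8 at offsets 13–16.
Offset 15 falls in char 5's range; it's byte 3 of F0 BD 97 B8 = 0x97.

0x97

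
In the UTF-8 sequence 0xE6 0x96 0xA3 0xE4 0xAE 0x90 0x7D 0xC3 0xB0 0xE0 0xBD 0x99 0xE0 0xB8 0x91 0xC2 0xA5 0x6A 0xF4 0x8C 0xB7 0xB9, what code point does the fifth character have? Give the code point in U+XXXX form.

U+0F59

Offset 0: leading byte 0xE6 = 11100110 → 3-byte char #1 = E6 96 A3.
Offset 3: leading byte 0xE4 = 11100100 → 3-byte char #2 = E4 AE 90.
Offset 6: leading byte 0x7D = 01111101 → 1-byte char #3 = 7D.
Offset 7: leading byte 0xC3 = 11000011 → 2-byte char #4 = C3 B0.
Offset 9: leading byte 0xE0 = 11100000 → 3-byte char #5 = E0 BD 99.
Leading byte 0xE0 = 11100000 matches 1110xxxx → 3-byte sequence.
Byte 1: 0xE0 = 11100000, payload 0000 (4 bits).
Byte 2: 0xBD = 10111101 (10xxxxxx ✓), payload 111101.
Byte 3: 0x99 = 10011001 (10xxxxxx ✓), payload 011001.
Concatenate: 0000111101011001 = 0xF59 (16 bits → U+0F59).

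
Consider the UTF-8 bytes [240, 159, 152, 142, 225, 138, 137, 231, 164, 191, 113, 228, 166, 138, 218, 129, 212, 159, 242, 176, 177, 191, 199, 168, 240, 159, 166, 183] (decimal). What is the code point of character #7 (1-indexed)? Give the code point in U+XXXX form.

U+051F

Offset 0: leading byte 0xF0 = 11110000 → 4-byte char #1 = F0 9F 98 8E.
Offset 4: leading byte 0xE1 = 11100001 → 3-byte char #2 = E1 8A 89.
Offset 7: leading byte 0xE7 = 11100111 → 3-byte char #3 = E7 A4 BF.
Offset 10: leading byte 0x71 = 01110001 → 1-byte char #4 = 71.
Offset 11: leading byte 0xE4 = 11100100 → 3-byte char #5 = E4 A6 8A.
Offset 14: leading byte 0xDA = 11011010 → 2-byte char #6 = DA 81.
Offset 16: leading byte 0xD4 = 11010100 → 2-byte char #7 = D4 9F.
Leading byte 0xD4 = 11010100 matches 110xxxxx → 2-byte sequence.
Byte 1: 0xD4 = 11010100, payload 10100 (5 bits).
Byte 2: 0x9F = 10011111 (10xxxxxx ✓), payload 011111.
Concatenate: 10100011111 = 0x51F (11 bits → U+051F).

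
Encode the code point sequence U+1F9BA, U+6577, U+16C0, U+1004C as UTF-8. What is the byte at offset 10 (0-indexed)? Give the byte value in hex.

U+1F9BA → 4-byte form F0 9F A6 BA at offsets 0–3.
U+6577 → 3-byte form E6 95 B7 at offsets 4–6.
U+16C0 → 3-byte form E1 9B 80 at offsets 7–9.
U+1004C → 4-byte form F0 90 81 8C at offsets 10–13.
Offset 10 falls in char 4's range; it's byte 1 of F0 90 81 8C = 0xF0.

0xF0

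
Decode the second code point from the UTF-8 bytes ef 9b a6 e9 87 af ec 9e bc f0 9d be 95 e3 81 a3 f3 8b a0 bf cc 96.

U+91EF

Offset 0: leading byte 0xEF = 11101111 → 3-byte char #1 = EF 9B A6.
Offset 3: leading byte 0xE9 = 11101001 → 3-byte char #2 = E9 87 AF.
Leading byte 0xE9 = 11101001 matches 1110xxxx → 3-byte sequence.
Byte 1: 0xE9 = 11101001, payload 1001 (4 bits).
Byte 2: 0x87 = 10000111 (10xxxxxx ✓), payload 000111.
Byte 3: 0xAF = 10101111 (10xxxxxx ✓), payload 101111.
Concatenate: 1001000111101111 = 0x91EF (16 bits → U+91EF).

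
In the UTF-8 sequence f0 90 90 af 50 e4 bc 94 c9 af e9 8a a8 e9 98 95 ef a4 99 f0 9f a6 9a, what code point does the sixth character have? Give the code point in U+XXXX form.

Offset 0: leading byte 0xF0 = 11110000 → 4-byte char #1 = F0 90 90 AF.
Offset 4: leading byte 0x50 = 01010000 → 1-byte char #2 = 50.
Offset 5: leading byte 0xE4 = 11100100 → 3-byte char #3 = E4 BC 94.
Offset 8: leading byte 0xC9 = 11001001 → 2-byte char #4 = C9 AF.
Offset 10: leading byte 0xE9 = 11101001 → 3-byte char #5 = E9 8A A8.
Offset 13: leading byte 0xE9 = 11101001 → 3-byte char #6 = E9 98 95.
Leading byte 0xE9 = 11101001 matches 1110xxxx → 3-byte sequence.
Byte 1: 0xE9 = 11101001, payload 1001 (4 bits).
Byte 2: 0x98 = 10011000 (10xxxxxx ✓), payload 011000.
Byte 3: 0x95 = 10010101 (10xxxxxx ✓), payload 010101.
Concatenate: 1001011000010101 = 0x9615 (16 bits → U+9615).

U+9615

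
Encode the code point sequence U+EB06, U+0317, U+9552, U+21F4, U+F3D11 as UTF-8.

U+EB06: 3-byte form → EE AC 86.
U+0317: 2-byte form → CC 97.
U+9552: 3-byte form → E9 95 92.
U+21F4: 3-byte form → E2 87 B4.
U+F3D11: 4-byte form → F3 B3 B4 91.
Concatenated (15 bytes): EE AC 86 CC 97 E9 95 92 E2 87 B4 F3 B3 B4 91.

EE AC 86 CC 97 E9 95 92 E2 87 B4 F3 B3 B4 91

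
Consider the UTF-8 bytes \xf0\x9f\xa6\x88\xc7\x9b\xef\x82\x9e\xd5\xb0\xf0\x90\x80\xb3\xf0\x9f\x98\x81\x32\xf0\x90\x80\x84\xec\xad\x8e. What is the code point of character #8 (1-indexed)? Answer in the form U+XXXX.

U+10004

Offset 0: leading byte 0xF0 = 11110000 → 4-byte char #1 = F0 9F A6 88.
Offset 4: leading byte 0xC7 = 11000111 → 2-byte char #2 = C7 9B.
Offset 6: leading byte 0xEF = 11101111 → 3-byte char #3 = EF 82 9E.
Offset 9: leading byte 0xD5 = 11010101 → 2-byte char #4 = D5 B0.
Offset 11: leading byte 0xF0 = 11110000 → 4-byte char #5 = F0 90 80 B3.
Offset 15: leading byte 0xF0 = 11110000 → 4-byte char #6 = F0 9F 98 81.
Offset 19: leading byte 0x32 = 00110010 → 1-byte char #7 = 32.
Offset 20: leading byte 0xF0 = 11110000 → 4-byte char #8 = F0 90 80 84.
Leading byte 0xF0 = 11110000 matches 11110xxx → 4-byte sequence.
Byte 1: 0xF0 = 11110000, payload 000 (3 bits).
Byte 2: 0x90 = 10010000 (10xxxxxx ✓), payload 010000.
Byte 3: 0x80 = 10000000 (10xxxxxx ✓), payload 000000.
Byte 4: 0x84 = 10000100 (10xxxxxx ✓), payload 000100.
Concatenate: 000010000000000000100 = 0x10004 (21 bits → U+10004).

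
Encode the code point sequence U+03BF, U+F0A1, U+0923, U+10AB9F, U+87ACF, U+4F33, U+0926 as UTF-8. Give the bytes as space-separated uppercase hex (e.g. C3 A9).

U+03BF: 2-byte form → CE BF.
U+F0A1: 3-byte form → EF 82 A1.
U+0923: 3-byte form → E0 A4 A3.
U+10AB9F: 4-byte form → F4 8A AE 9F.
U+87ACF: 4-byte form → F2 87 AB 8F.
U+4F33: 3-byte form → E4 BC B3.
U+0926: 3-byte form → E0 A4 A6.
Concatenated (22 bytes): CE BF EF 82 A1 E0 A4 A3 F4 8A AE 9F F2 87 AB 8F E4 BC B3 E0 A4 A6.

CE BF EF 82 A1 E0 A4 A3 F4 8A AE 9F F2 87 AB 8F E4 BC B3 E0 A4 A6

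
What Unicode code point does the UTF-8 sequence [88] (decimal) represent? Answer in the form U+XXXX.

U+0058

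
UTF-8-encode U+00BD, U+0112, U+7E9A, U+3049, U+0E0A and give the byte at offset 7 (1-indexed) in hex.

0x9A

1-indexed offset 7 is 0-indexed offset 6.
U+00BD → 2-byte form C2 BD at offsets 0–1.
U+0112 → 2-byte form C4 92 at offsets 2–3.
U+7E9A → 3-byte form E7 BA 9A at offsets 4–6.
Offset 6 falls in char 3's range; it's byte 3 of E7 BA 9A = 0x9A.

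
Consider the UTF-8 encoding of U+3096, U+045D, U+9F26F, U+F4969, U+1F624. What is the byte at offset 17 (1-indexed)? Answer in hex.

1-indexed offset 17 is 0-indexed offset 16.
U+3096 → 3-byte form E3 82 96 at offsets 0–2.
U+045D → 2-byte form D1 9D at offsets 3–4.
U+9F26F → 4-byte form F2 9F 89 AF at offsets 5–8.
U+F4969 → 4-byte form F3 B4 A5 A9 at offsets 9–12.
U+1F624 → 4-byte form F0 9F 98 A4 at offsets 13–16.
Offset 16 falls in char 5's range; it's byte 4 of F0 9F 98 A4 = 0xA4.

0xA4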